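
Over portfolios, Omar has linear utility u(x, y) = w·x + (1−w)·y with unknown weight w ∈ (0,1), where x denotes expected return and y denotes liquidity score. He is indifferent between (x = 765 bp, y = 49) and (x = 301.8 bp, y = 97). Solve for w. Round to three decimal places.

w = 0.094

Indifference: w·765 + (1−w)·49 = w·301.8 + (1−w)·97.
Rearranging, 463.2·w − 48·(1−w) = 0.
Hence w = 48/(463.2+48) = 48/511.2 = 0.094.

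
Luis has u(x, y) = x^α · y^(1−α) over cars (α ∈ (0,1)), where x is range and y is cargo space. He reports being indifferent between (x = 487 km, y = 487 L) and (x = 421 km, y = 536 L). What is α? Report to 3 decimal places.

The Cobb–Douglas utilities coincide, so 487^α·487^(1−α) = 421^α·536^(1−α).
(487/421)^α = (536/487)^(1−α); take logs: α·ln(487/421) = (1−α)·ln(536/487), i.e. α·0.145631 = (1−α)·0.095870.
So α/(1−α) = (0.095870)/(0.145631) = 0.658308, and α = 0.658308/1.658308 ≈ 0.397.

α ≈ 0.397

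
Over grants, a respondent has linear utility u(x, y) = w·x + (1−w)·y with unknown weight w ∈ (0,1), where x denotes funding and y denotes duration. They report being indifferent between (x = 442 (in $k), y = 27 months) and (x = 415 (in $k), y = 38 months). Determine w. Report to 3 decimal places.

w = 0.289

u(442,27) = u(415,38) means w·442 + (1−w)·27 = w·415 + (1−w)·38.
w·(442−415) = (1−w)·(38−27), i.e. w·27 = (1−w)·11.
The marginal rate of substitution is 11/27, so w = 11/(27+11) = 0.289.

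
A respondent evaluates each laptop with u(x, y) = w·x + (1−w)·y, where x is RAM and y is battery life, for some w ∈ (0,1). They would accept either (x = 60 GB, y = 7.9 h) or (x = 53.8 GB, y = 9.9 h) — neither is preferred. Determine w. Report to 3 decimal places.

Equating utilities: w·60 + (1−w)·7.9 = w·53.8 + (1−w)·9.9.
Rearranging, 6.2·w − 2·(1−w) = 0.
The marginal rate of substitution is 2/6.2, so w = 2/(6.2+2) = 0.244.

w = 0.244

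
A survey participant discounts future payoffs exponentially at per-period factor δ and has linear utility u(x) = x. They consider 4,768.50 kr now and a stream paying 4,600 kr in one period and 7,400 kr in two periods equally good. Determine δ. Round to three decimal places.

δ ≈ 0.550

The stream is worth 4600δ + 7400δ² today, so 4600δ + 7400δ² = 4768.50.
That is, 7400δ² + 4600δ − 4768.50 = 0, a quadratic in δ.
By the quadratic formula (taking the positive root), δ = (−4600 + √162307600.00) / 14800 ≈ 0.550.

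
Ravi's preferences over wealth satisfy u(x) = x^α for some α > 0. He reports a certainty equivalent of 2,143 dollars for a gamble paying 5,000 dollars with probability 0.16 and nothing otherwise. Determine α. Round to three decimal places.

α ≈ 2.163

Since u(0) = 0, the lottery's EU is 0.16·5000^α.
Setting u(2143) equal to that: 2143^α = 0.16·5000^α ⇒ (2143/5000)^α = 0.16.
Taking logs: α·ln(2143/5000) = ln(0.16), so α = -1.832581 / -0.847231 ≈ 2.163.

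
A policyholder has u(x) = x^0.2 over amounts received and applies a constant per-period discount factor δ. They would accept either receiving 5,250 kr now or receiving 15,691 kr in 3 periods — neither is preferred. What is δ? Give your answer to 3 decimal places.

Equating discounted utilities: u(5250) = δ^3·u(15691) ⇒ δ^3 = u(5250)/u(15691).
With u(x) = x^0.2: δ^3 = 5250^0.2/15691^0.2 = (5250/15691)^0.2 = 0.80334.
Hence δ = (0.80334)^(1/3) = 0.92961.

δ ≈ 0.930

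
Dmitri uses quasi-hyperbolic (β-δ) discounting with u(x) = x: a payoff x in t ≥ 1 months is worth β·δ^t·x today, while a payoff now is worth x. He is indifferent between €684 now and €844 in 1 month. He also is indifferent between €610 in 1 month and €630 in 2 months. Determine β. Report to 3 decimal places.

The second indifference involves only future payoffs, so β cancels: β·δ^1·610 = β·δ^2·630, giving δ = 610/630 = 0.96825.
Substituting δ into 684 = β·δ·844: β = 684/(817.206) ≈ 0.837.

β ≈ 0.837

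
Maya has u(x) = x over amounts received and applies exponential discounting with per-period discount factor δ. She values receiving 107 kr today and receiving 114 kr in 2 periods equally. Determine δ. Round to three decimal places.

Equating discounted utilities: u(107) = δ^2·u(114) ⇒ δ^2 = u(107)/u(114).
With u(x) = x: δ^2 = 107/114 = 0.93860.
So δ = 0.93860^(1/2) ≈ 0.969.

δ ≈ 0.969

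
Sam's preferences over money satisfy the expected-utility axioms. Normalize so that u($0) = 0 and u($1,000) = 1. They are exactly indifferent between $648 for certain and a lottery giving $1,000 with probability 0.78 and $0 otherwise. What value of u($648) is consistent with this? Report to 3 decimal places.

By the standard-gamble method, u($648) is just the indifference probability on the best outcome: 0.78.

0.780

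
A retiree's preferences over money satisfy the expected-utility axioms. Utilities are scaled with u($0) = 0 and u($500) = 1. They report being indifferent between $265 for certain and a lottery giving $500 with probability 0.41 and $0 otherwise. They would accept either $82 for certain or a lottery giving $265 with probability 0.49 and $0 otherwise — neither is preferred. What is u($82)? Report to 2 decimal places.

0.20

First, u($265) = 0.41·u($500) + 0.59·u($0) = 0.41.
Chaining: u($82) = 0.49·0.41 + 0.51·0.00 = 0.2009.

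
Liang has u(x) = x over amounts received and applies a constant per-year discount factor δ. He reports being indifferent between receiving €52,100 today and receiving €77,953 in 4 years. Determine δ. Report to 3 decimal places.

δ ≈ 0.904

Equating discounted utilities: u(52100) = δ^4·u(77953) ⇒ δ^4 = u(52100)/u(77953).
With u(x) = x: δ^4 = 52100/77953 = 0.66835.
So δ = 0.66835^(1/4) ≈ 0.904.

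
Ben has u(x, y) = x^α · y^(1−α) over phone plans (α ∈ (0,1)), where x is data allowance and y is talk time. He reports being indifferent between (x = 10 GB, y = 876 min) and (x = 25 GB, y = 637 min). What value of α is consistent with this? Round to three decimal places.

Indifference: 10^α · 876^(1−α) = 25^α · 637^(1−α).
Taking logs: α·ln 10 + (1−α)·ln 876 = α·ln 25 + (1−α)·ln 637, i.e. α·-0.916291 = (1−α)·-0.318596.
So α/(1−α) = (-0.318596)/(-0.916291) = 0.347702, and α = 0.347702/1.347702 ≈ 0.258.

α ≈ 0.258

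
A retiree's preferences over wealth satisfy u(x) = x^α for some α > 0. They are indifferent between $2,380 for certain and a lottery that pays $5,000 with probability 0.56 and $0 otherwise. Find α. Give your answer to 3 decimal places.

Since u(0) = 0, the lottery's EU is 0.56·5000^α.
Indifference: 2380^α = 0.56·5000^α, so (2380/5000)^α = 0.56.
Taking logs: α·ln(2380/5000) = ln(0.56), so α = -0.579818 / -0.742337 ≈ 0.781.

α ≈ 0.781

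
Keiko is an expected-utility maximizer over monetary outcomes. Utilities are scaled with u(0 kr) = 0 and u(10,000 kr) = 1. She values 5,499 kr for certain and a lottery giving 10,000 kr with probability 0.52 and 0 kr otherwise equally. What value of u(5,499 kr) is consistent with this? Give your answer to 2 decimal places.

u(5,499 kr) equals the lottery's expected utility: 0.52·1 + 0.48·0 = 0.52.

0.52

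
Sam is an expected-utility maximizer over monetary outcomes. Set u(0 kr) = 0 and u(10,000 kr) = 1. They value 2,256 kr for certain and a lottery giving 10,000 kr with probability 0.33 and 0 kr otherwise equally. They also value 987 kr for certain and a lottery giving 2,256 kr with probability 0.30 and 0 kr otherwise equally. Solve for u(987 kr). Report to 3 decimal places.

0.099

From the first indifference, u(2,256 kr) = 0.33·u(10,000 kr) + 0.67·u(0 kr) = 0.33·1 + 0.67·0 = 0.33.
The second indifference gives u(987 kr) = 0.30·u(2,256 kr) + 0.70·u(0 kr) = 0.30·0.33 + 0.70·0.00 = 0.0990.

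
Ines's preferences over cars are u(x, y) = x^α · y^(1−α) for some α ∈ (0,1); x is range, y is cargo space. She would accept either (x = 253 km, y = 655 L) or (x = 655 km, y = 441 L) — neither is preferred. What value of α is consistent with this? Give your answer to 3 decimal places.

α ≈ 0.294

The Cobb–Douglas utilities coincide, so 253^α·655^(1−α) = 655^α·441^(1−α).
Rearrange to (253/655)^α = (441/655)^(1−α) and take logs: α·-0.951246 = (1−α)·-0.395590.
With A = -0.951246 and B = -0.395590: α·A = (1−α)·B, so α = B/(A+B) = -0.395590/-1.346836 ≈ 0.294.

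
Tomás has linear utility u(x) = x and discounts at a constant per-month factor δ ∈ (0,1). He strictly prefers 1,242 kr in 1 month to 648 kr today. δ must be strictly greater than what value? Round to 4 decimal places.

δ > 0.5217

Under u(x) = x this choice says 648 < δ·1242.
So δ > 648/1242 = 0.52174.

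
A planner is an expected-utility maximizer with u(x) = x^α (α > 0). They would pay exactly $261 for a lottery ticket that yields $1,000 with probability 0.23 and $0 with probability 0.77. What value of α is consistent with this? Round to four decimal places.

α ≈ 1.0941

Since u(0) = 0, the lottery's EU is 0.23·1000^α.
Setting u(261) equal to that: 261^α = 0.23·1000^α ⇒ (261/1000)^α = 0.23.
α = ln(0.23) / ln(261/1000) = -1.4696760/-1.3432349 ≈ 1.0941.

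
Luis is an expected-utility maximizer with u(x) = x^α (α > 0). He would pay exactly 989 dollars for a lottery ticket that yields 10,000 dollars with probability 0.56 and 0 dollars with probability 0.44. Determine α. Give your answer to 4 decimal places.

The lottery's expected utility is 0.56·u(10000) + 0.44·u(0) = 0.56·10000^α (since u(0) = 0 for α > 0).
Setting u(989) equal to that: 989^α = 0.56·10000^α ⇒ (989/10000)^α = 0.56.
Take logs: α = ln 0.56 / ln(989/10000) ≈ 0.250608.

α ≈ 0.2506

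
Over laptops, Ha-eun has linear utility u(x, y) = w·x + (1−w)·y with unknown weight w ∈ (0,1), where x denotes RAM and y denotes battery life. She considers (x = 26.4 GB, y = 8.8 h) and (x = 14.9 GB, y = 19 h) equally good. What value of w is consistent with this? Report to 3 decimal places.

u(26.4,8.8) = u(14.9,19) means w·26.4 + (1−w)·8.8 = w·14.9 + (1−w)·19.
w·(26.4−14.9) = (1−w)·(19−8.8), i.e. w·11.5 = (1−w)·10.2.
The marginal rate of substitution is 10.2/11.5, so w = 10.2/(11.5+10.2) = 0.470.

w = 0.470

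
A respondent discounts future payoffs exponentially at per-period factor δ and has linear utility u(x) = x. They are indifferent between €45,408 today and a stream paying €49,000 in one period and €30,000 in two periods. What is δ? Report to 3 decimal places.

δ ≈ 0.660

The stream is worth 49000δ + 30000δ² today, so 49000δ + 30000δ² = 45408.
So 30000δ² + 49000δ − 45408 = 0.
δ = (−49000 + √(49000² + 4·30000·45408)) / (2·30000) = (−49000 + √7849960000.00) / 60000 ≈ 0.660.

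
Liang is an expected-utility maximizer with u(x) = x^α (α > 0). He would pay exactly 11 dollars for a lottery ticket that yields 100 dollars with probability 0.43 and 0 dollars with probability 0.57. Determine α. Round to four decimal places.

α ≈ 0.3824

Since u(0) = 0, the lottery's EU is 0.43·100^α.
Indifference: 11^α = 0.43·100^α, so (11/100)^α = 0.43.
α = ln(0.43) / ln(11/100) = -0.8439701/-2.2072749 ≈ 0.3824.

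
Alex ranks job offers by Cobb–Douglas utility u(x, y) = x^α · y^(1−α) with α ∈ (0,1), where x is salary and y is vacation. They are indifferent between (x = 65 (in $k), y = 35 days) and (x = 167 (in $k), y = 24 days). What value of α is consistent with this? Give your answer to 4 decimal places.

Set the two utilities equal: 65^α·35^(1−α) = 167^α·24^(1−α).
(65/167)^α = (24/35)^(1−α); take logs: α·ln(65/167) = (1−α)·ln(24/35), i.e. α·-0.9436065 = (1−α)·-0.3772942.
So α/(1−α) = (-0.3772942)/(-0.9436065) = 0.3998427, and α = 0.3998427/1.3998427 ≈ 0.2856.

α ≈ 0.2856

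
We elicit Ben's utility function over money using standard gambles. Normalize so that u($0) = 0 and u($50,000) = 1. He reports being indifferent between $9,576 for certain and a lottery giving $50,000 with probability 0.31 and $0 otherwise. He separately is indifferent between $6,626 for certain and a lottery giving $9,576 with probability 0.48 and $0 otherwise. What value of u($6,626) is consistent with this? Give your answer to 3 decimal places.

From the first indifference, u($9,576) = 0.31·u($50,000) + 0.69·u($0) = 0.31·1 + 0.69·0 = 0.31.
Chaining: u($6,626) = 0.48·0.31 + 0.52·0.00 = 0.1488.

0.149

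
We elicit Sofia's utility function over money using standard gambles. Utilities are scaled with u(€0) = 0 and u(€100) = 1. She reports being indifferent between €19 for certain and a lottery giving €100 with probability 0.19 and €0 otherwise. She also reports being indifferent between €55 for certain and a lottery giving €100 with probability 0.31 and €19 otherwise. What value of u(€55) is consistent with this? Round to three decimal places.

0.441

From the first indifference, u(€19) = 0.19·u(€100) + 0.81·u(€0) = 0.19·1 + 0.81·0 = 0.19.
Chaining: u(€55) = 0.31·1.00 + 0.69·0.19 = 0.4411.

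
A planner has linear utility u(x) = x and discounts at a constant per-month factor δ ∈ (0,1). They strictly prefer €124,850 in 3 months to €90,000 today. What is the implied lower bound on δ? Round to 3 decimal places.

Comparing present values: 90000 < δ^3·124850.
Dividing by 124850: δ^3 > 0.72087. Both sides are positive, so the cube root keeps the direction.
δ > (90000/124850)^(1/3) ≈ 0.897.

δ > 0.897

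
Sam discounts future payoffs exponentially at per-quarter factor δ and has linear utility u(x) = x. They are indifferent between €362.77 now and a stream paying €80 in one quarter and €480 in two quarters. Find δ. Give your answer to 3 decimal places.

Equating present values: 362.77 = 80δ + 480δ².
So 480δ² + 80δ − 362.77 = 0.
δ = (−80 + √(80² + 4·480·362.77)) / (2·480) = (−80 + √702918.40) / 960 ≈ 0.790.

δ ≈ 0.790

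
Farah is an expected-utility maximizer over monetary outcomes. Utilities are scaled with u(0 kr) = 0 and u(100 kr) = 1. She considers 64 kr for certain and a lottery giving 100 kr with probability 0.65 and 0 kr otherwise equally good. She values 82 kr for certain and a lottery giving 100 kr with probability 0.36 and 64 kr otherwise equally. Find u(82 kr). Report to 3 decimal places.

0.776

The first gamble pins u(64 kr): it must equal 0.65·1 + 0.35·0 = 0.65.
Then u(82 kr) = 0.36·u(100 kr) + 0.64·u(64 kr) = 0.36·1.00 + 0.64·0.65 = 0.7760.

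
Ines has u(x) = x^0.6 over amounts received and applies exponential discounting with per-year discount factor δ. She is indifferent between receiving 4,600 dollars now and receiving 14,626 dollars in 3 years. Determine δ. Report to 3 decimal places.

The payoff in 3 years is discounted by δ^3, so u(4600) = δ^3·u(14626) and δ^3 = u(4600)/u(14626).
With u(x) = x^0.6: δ^3 = 4600^0.6/14626^0.6 = (4600/14626)^0.6 = 0.49955.
Hence δ = (0.49955)^(1/3) = 0.79346.

δ ≈ 0.793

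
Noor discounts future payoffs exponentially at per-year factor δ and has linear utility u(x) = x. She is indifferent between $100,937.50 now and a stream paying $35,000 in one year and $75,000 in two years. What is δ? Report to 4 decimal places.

Present value of the stream is 35000·δ + 75000·δ². Indifference gives 35000δ + 75000δ² = 100937.50.
That is, 75000δ² + 35000δ − 100937.50 = 0, a quadratic in δ.
By the quadratic formula (taking the positive root), δ = (−35000 + √31506250000.00) / 150000 ≈ 0.9500.

δ ≈ 0.9500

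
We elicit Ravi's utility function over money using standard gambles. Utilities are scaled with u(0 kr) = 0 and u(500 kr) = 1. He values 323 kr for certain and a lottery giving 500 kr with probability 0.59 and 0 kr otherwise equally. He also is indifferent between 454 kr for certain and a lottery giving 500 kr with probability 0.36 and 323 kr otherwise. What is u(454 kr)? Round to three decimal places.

0.738

From the first indifference, u(323 kr) = 0.59·u(500 kr) + 0.41·u(0 kr) = 0.59·1 + 0.41·0 = 0.59.
The second indifference gives u(454 kr) = 0.36·u(500 kr) + 0.64·u(323 kr) = 0.36·1.00 + 0.64·0.59 = 0.7376.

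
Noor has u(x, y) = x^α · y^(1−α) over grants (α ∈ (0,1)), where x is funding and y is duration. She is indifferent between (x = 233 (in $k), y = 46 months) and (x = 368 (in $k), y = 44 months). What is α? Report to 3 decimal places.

Set the two utilities equal: 233^α·46^(1−α) = 368^α·44^(1−α).
Rearrange to (233/368)^α = (44/46)^(1−α) and take logs: α·-0.457044 = (1−α)·-0.044452.
So α/(1−α) = (-0.044452)/(-0.457044) = 0.097260, and α = 0.097260/1.097260 ≈ 0.089.

α ≈ 0.089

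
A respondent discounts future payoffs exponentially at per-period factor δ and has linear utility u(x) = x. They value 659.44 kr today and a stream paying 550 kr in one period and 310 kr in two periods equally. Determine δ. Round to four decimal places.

Equating present values: 659.44 = 550δ + 310δ².
So 310δ² + 550δ − 659.44 = 0.
δ = (−550 + √(550² + 4·310·659.44)) / (2·310) = (−550 + √1120205.60) / 620 ≈ 0.8200.

δ ≈ 0.8200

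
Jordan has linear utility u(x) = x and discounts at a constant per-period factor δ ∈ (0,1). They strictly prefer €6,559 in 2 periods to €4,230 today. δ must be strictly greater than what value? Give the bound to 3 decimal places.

δ > 0.803

The preference means 4230 < δ^2·6559.
So δ^2 > 4230/6559 = 0.64492; taking the square root of both positive sides preserves the inequality.
δ > (4230/6559)^(1/2) ≈ 0.803.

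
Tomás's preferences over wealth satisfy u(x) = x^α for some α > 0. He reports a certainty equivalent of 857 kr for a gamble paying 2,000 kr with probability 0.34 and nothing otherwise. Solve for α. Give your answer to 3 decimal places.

Since u(0) = 0, the lottery's EU is 0.34·2000^α.
Equating: 857^α = 0.34·2000^α, i.e. 0.4285^α = 0.34.
α = ln(0.34) / ln(857/2000) = -1.078810/-0.847465 ≈ 1.273.

α ≈ 1.273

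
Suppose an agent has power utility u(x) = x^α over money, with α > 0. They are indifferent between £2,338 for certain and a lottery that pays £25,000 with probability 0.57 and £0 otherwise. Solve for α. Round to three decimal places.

α ≈ 0.237

EU(lottery) = 0.57·25000^α + 0.43·0 = 0.57·25000^α.
Setting u(2338) equal to that: 2338^α = 0.57·25000^α ⇒ (2338/25000)^α = 0.57.
Taking logs: α·ln(2338/25000) = ln(0.57), so α = -0.562119 / -2.369580 ≈ 0.237.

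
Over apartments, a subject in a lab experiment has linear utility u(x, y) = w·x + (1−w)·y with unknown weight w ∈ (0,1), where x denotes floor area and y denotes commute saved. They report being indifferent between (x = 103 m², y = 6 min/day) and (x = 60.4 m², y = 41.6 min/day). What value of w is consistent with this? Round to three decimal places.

w = 0.455

Equating utilities: w·103 + (1−w)·6 = w·60.4 + (1−w)·41.6.
w·(103−60.4) = (1−w)·(41.6−6), i.e. w·42.6 = (1−w)·35.6.
So w/(1−w) = 35.6/42.6 = 0.8357, giving w = 35.6/(42.6+35.6) = 0.455.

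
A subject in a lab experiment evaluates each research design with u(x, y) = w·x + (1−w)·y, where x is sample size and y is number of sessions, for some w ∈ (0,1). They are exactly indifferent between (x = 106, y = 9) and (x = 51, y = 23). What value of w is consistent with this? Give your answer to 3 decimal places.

u(106,9) = u(51,23) means w·106 + (1−w)·9 = w·51 + (1−w)·23.
Collecting terms: w·55 = (1−w)·14.
The marginal rate of substitution is 14/55, so w = 14/(55+14) = 0.203.

w = 0.203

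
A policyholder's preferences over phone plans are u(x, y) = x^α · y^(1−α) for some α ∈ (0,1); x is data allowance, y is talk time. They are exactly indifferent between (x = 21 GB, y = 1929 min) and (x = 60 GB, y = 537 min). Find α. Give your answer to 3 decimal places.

α ≈ 0.549

Indifference: 21^α · 1929^(1−α) = 60^α · 537^(1−α).
(21/60)^α = (537/1929)^(1−α); take logs: α·ln(21/60) = (1−α)·ln(537/1929), i.e. α·-1.049822 = (1−α)·-1.278759.
With A = -1.049822 and B = -1.278759: α·A = (1−α)·B, so α = B/(A+B) = -1.278759/-2.328581 ≈ 0.549.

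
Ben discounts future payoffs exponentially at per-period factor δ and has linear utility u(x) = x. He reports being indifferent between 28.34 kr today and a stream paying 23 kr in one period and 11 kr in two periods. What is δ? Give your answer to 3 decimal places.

Equating present values: 28.34 = 23δ + 11δ².
So 11δ² + 23δ − 28.34 = 0.
By the quadratic formula (taking the positive root), δ = (−23 + √1775.96) / 22 ≈ 0.870.

δ ≈ 0.870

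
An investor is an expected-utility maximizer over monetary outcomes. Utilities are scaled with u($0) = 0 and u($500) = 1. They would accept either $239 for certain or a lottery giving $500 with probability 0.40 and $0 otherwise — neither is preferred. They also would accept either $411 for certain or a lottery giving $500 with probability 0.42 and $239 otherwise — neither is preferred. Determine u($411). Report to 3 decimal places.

From the first indifference, u($239) = 0.40·u($500) + 0.60·u($0) = 0.40·1 + 0.60·0 = 0.40.
The second indifference gives u($411) = 0.42·u($500) + 0.58·u($239) = 0.42·1.00 + 0.58·0.40 = 0.6520.

0.652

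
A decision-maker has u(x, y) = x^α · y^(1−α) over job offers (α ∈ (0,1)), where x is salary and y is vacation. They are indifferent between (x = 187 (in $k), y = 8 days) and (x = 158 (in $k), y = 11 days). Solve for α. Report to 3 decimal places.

α ≈ 0.654

Indifference: 187^α · 8^(1−α) = 158^α · 11^(1−α).
Rearrange to (187/158)^α = (11/8)^(1−α) and take logs: α·0.168514 = (1−α)·0.318454.
With A = 0.168514 and B = 0.318454: α·A = (1−α)·B, so α = B/(A+B) = 0.318454/0.486968 ≈ 0.654.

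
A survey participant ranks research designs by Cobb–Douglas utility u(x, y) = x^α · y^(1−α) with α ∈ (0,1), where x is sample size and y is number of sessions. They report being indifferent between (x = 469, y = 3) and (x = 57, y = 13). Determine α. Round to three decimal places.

Set the two utilities equal: 469^α·3^(1−α) = 57^α·13^(1−α).
Taking logs: α·ln 469 + (1−α)·ln 3 = α·ln 57 + (1−α)·ln 13, i.e. α·2.107552 = (1−α)·1.466337.
So α/(1−α) = (1.466337)/(2.107552) = 0.695754, and α = 0.695754/1.695754 ≈ 0.410.

α ≈ 0.410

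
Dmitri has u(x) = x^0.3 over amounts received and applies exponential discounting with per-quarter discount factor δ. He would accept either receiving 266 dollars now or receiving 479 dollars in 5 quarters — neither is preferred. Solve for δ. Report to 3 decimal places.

δ ≈ 0.965

Equating discounted utilities: u(266) = δ^5·u(479) ⇒ δ^5 = u(266)/u(479).
Since u(x) = x^0.3, δ^5 = (266/479)^0.3 = 0.55532^0.3 = 0.83823.
Hence δ = (0.83823)^(1/5) = 0.96532.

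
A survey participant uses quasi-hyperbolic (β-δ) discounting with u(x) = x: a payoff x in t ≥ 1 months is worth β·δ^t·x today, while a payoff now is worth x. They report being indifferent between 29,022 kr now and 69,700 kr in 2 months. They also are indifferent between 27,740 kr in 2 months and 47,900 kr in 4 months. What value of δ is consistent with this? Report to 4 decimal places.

δ ≈ 0.7610

Both payoffs in the second observation are in the future, so β drops out: δ^2·27740 = δ^4·47900 ⇒ δ^2 = 27740/47900 = 0.57912, so δ = 0.76100.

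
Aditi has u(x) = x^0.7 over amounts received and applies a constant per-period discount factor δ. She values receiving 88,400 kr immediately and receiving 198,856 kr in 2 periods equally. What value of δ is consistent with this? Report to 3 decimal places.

δ ≈ 0.753

Equating discounted utilities: u(88400) = δ^2·u(198856) ⇒ δ^2 = u(88400)/u(198856).
With u(x) = x^0.7: δ^2 = 88400^0.7/198856^0.7 = (88400/198856)^0.7 = 0.56694.
So δ = 0.56694^(1/2) ≈ 0.753.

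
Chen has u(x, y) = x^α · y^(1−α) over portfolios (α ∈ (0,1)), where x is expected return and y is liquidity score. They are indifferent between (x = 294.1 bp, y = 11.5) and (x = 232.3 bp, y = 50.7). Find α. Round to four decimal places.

Set the two utilities equal: 294.1^α·11.5^(1−α) = 232.3^α·50.7^(1−α).
(294.1/232.3)^α = (50.7/11.5)^(1−α); take logs: α·ln(294.1/232.3) = (1−α)·ln(50.7/11.5), i.e. α·0.2358902 = (1−α)·1.4835789.
So α/(1−α) = (1.4835789)/(0.2358902) = 6.2892774, and α = 6.2892774/7.2892774 ≈ 0.8628.

α ≈ 0.8628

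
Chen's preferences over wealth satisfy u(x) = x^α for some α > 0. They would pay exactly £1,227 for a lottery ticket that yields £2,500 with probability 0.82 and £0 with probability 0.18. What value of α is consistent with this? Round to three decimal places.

EU(lottery) = 0.82·2500^α + 0.18·0 = 0.82·2500^α.
Indifference: 1227^α = 0.82·2500^α, so (1227/2500)^α = 0.82.
Take logs: α = ln 0.82 / ln(1227/2500) ≈ 0.27883.

α ≈ 0.279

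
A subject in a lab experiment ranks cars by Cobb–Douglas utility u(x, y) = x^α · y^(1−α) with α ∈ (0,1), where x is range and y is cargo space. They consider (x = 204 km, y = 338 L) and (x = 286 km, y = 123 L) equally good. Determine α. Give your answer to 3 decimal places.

Set the two utilities equal: 204^α·338^(1−α) = 286^α·123^(1−α).
Taking logs: α·ln 204 + (1−α)·ln 338 = α·ln 286 + (1−α)·ln 123, i.e. α·-0.337872 = (1−α)·-1.010862.
So α/(1−α) = (-1.010862)/(-0.337872) = 2.991849, and α = 2.991849/3.991849 ≈ 0.749.

α ≈ 0.749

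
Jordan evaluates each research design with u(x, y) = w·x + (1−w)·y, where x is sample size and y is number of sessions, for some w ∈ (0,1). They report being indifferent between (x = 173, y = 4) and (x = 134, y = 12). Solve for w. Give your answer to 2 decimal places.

Equating utilities: w·173 + (1−w)·4 = w·134 + (1−w)·12.
w·(173−134) = (1−w)·(12−4), i.e. w·39 = (1−w)·8.
So w/(1−w) = 8/39 = 0.2051, giving w = 8/(39+8) = 0.17.

w = 0.17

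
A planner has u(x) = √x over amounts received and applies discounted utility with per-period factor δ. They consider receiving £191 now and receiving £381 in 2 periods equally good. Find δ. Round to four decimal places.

δ ≈ 0.8414

Indifference means u(191) = δ^2 · u(381), so δ^2 = u(191)/u(381).
With u(x) = √x: δ^2 = √191/√381 = √(191/381) = 0.70803.
Taking the square root: δ = 0.70803^(1/2) ≈ 0.8414.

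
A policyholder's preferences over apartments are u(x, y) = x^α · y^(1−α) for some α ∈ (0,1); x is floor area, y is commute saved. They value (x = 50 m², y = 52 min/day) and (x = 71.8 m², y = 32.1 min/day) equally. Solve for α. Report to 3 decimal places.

Indifference: 50^α · 52^(1−α) = 71.8^α · 32.1^(1−α).
Taking logs: α·ln 50 + (1−α)·ln 52 = α·ln 71.8 + (1−α)·ln 32.1, i.e. α·-0.361861 = (1−α)·-0.482388.
So α/(1−α) = (-0.482388)/(-0.361861) = 1.333075, and α = 1.333075/2.333075 ≈ 0.571.

α ≈ 0.571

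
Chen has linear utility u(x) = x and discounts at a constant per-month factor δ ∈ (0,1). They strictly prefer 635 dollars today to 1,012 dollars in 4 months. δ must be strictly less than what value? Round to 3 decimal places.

Under u(x) = x this choice says 635 > δ^4·1012.
So δ^4 < 635/1012 = 0.62747; taking the 4th root of both positive sides preserves the inequality.
δ < (635/1012)^(1/4) ≈ 0.890.

δ < 0.890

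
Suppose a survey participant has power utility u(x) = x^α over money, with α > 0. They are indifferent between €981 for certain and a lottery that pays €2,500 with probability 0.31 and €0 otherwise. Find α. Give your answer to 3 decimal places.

α ≈ 1.252

The lottery's expected utility is 0.31·u(2500) + 0.69·u(0) = 0.31·2500^α (since u(0) = 0 for α > 0).
Indifference: 981^α = 0.31·2500^α, so (981/2500)^α = 0.31.
Taking logs: α·ln(981/2500) = ln(0.31), so α = -1.171183 / -0.935474 ≈ 1.252.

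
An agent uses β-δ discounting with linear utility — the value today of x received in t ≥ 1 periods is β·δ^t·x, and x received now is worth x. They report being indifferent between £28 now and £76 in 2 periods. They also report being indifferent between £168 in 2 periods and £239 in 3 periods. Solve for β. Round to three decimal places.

Both payoffs in the second observation are in the future, so β drops out: δ^2·168 = δ^3·239 ⇒ δ = 168/239 = 0.70293.
Substituting δ into 28 = β·δ^2·76: β = 28/(37.552) ≈ 0.746.

β ≈ 0.746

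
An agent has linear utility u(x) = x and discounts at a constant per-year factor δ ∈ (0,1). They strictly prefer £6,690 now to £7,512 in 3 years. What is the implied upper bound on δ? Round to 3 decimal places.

δ < 0.962

Under u(x) = x this choice says 6690 > δ^3·7512.
So δ^3 < 6690/7512 = 0.89058; taking the cube root of both positive sides preserves the inequality.
δ < (6690/7512)^(1/3) ≈ 0.962.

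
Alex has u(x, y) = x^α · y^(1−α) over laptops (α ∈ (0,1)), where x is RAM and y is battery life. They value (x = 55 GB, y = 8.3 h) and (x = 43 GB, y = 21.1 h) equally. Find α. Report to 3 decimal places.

The Cobb–Douglas utilities coincide, so 55^α·8.3^(1−α) = 43^α·21.1^(1−α).
Taking logs: α·ln 55 + (1−α)·ln 8.3 = α·ln 43 + (1−α)·ln 21.1, i.e. α·0.246133 = (1−α)·0.933018.
With A = 0.246133 and B = 0.933018: α·A = (1−α)·B, so α = B/(A+B) = 0.933018/1.179151 ≈ 0.791.

α ≈ 0.791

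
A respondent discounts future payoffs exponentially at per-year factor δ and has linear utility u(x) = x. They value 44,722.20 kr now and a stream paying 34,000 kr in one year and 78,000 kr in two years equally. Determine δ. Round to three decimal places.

The stream is worth 34000δ + 78000δ² today, so 34000δ + 78000δ² = 44722.20.
Rearranged: 78000δ² + 34000δ − 44722.20 = 0.
The positive root is δ = [−34000 + √(34000² + 4·78000·44722.20)] / (2·78000) = (−34000 + 122920.000)/156000 ≈ 0.570.

δ ≈ 0.570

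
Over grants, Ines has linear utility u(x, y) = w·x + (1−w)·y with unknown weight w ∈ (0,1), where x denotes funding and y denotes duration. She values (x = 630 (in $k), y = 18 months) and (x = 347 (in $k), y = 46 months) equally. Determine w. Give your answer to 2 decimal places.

Equating utilities: w·630 + (1−w)·18 = w·347 + (1−w)·46.
w·(630−347) = (1−w)·(46−18), i.e. w·283 = (1−w)·28.
So w/(1−w) = 28/283 = 0.0989, giving w = 28/(283+28) = 0.09.

w = 0.09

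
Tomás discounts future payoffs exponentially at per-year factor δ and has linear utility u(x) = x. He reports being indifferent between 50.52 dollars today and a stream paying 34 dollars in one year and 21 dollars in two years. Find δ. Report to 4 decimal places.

δ ≈ 0.9401

The stream is worth 34δ + 21δ² today, so 34δ + 21δ² = 50.52.
Rearranged: 21δ² + 34δ − 50.52 = 0.
The positive root is δ = [−34 + √(34² + 4·21·50.52)] / (2·21) = (−34 + 73.483)/42 ≈ 0.9401.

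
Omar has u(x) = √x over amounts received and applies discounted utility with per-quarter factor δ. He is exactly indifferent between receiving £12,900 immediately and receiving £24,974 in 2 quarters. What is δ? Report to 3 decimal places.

Indifference means u(12900) = δ^2 · u(24974), so δ^2 = u(12900)/u(24974).
With u(x) = √x: δ^2 = √12900/√24974 = √(12900/24974) = 0.71871.
Hence δ = (0.71871)^(1/2) = 0.84776.

δ ≈ 0.848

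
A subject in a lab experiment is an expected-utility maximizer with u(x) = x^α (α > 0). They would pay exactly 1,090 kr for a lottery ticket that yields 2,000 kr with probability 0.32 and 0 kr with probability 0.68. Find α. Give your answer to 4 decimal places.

α ≈ 1.8773

Since u(0) = 0, the lottery's EU is 0.32·2000^α.
Setting u(1090) equal to that: 1090^α = 0.32·2000^α ⇒ (1090/2000)^α = 0.32.
Take logs: α = ln 0.32 / ln(1090/2000) ≈ 1.877251.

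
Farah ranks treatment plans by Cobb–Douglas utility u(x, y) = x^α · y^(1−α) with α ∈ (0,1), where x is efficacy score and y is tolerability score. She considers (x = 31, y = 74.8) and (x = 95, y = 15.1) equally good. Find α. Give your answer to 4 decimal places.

Set the two utilities equal: 31^α·74.8^(1−α) = 95^α·15.1^(1−α).
Rearrange to (31/95)^α = (15.1/74.8)^(1−α) and take logs: α·-1.1198897 = (1−α)·-1.6001231.
Thus α·(-2.7200128) = -1.6001231, so α = -1.6001231/-2.7200128 ≈ 0.5883.

α ≈ 0.5883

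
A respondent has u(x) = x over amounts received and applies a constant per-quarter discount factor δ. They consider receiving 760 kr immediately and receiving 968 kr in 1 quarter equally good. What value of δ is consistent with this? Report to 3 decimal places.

δ ≈ 0.785

Equating discounted utilities: u(760) = δ·u(968) ⇒ δ = u(760)/u(968).
With u(x) = x: δ = 760/968 = 0.78512.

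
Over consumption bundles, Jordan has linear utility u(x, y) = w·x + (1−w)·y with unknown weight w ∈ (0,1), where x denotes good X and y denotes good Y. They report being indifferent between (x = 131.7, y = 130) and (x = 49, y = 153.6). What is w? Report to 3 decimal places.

w = 0.222

Indifference: w·131.7 + (1−w)·130 = w·49 + (1−w)·153.6.
Rearranging, 82.7·w − 23.6·(1−w) = 0.
Hence w = 23.6/(82.7+23.6) = 23.6/106.3 = 0.222.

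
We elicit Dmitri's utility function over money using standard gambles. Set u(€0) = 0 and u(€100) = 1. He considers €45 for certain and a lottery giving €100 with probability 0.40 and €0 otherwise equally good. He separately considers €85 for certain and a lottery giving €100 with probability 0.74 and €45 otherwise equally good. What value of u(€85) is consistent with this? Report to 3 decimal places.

From the first indifference, u(€45) = 0.40·u(€100) + 0.60·u(€0) = 0.40·1 + 0.60·0 = 0.40.
Chaining: u(€85) = 0.74·1.00 + 0.26·0.40 = 0.8440.

0.844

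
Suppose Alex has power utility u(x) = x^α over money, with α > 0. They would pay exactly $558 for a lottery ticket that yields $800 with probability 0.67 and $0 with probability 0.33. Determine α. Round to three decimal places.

α ≈ 1.112

EU(lottery) = 0.67·800^α + 0.33·0 = 0.67·800^α.
Indifference: 558^α = 0.67·800^α, so (558/800)^α = 0.67.
Taking logs: α·ln(558/800) = ln(0.67), so α = -0.400478 / -0.360253 ≈ 1.112.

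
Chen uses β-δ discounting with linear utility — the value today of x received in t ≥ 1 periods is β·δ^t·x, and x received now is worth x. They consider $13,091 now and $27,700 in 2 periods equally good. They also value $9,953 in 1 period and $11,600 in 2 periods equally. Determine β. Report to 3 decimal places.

β ≈ 0.642

Both payoffs in the second observation are in the future, so β drops out: δ^1·9953 = δ^2·11600 ⇒ δ = 9953/11600 = 0.85802.
Now use the now-vs-future pair: 13091 = β·δ^2·27700 gives β = 13091/(0.73619·27700) ≈ 0.642.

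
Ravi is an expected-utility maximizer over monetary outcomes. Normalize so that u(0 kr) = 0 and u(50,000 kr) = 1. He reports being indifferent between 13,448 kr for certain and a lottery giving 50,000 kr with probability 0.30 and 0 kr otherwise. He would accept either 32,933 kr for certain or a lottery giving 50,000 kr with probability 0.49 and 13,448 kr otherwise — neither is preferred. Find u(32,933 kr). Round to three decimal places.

The first gamble pins u(13,448 kr): it must equal 0.30·1 + 0.70·0 = 0.30.
The second indifference gives u(32,933 kr) = 0.49·u(50,000 kr) + 0.51·u(13,448 kr) = 0.49·1.00 + 0.51·0.30 = 0.6430.

0.643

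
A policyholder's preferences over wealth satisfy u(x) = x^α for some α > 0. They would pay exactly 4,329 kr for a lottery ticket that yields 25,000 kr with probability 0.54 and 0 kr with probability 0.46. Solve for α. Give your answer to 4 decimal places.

α ≈ 0.3514

Since u(0) = 0, the lottery's EU is 0.54·25000^α.
Indifference: 4329^α = 0.54·25000^α, so (4329/25000)^α = 0.54.
Take logs: α = ln 0.54 / ln(4329/25000) ≈ 0.351396.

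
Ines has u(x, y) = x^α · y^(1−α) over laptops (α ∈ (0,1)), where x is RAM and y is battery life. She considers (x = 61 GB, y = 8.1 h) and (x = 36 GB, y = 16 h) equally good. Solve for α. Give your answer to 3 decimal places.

α ≈ 0.563

Set the two utilities equal: 61^α·8.1^(1−α) = 36^α·16^(1−α).
(61/36)^α = (16/8.1)^(1−α); take logs: α·ln(61/36) = (1−α)·ln(16/8.1), i.e. α·0.527355 = (1−α)·0.680725.
Thus α·(1.208080) = 0.680725, so α = 0.680725/1.208080 ≈ 0.563.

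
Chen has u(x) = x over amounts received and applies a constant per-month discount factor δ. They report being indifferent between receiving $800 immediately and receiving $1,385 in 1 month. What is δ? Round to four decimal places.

The payoff in 1 month is discounted by δ, so u(800) = δ·u(1385) and δ = u(800)/u(1385).
With u(x) = x: δ = 800/1385 = 0.57762.

δ ≈ 0.5776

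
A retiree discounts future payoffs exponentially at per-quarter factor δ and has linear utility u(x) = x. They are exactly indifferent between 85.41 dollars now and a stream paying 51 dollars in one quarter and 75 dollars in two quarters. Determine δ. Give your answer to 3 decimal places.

δ ≈ 0.780

Present value of the stream is 51·δ + 75·δ². Indifference gives 51δ + 75δ² = 85.41.
So 75δ² + 51δ − 85.41 = 0.
δ = (−51 + √(51² + 4·75·85.41)) / (2·75) = (−51 + √28224.00) / 150 ≈ 0.780.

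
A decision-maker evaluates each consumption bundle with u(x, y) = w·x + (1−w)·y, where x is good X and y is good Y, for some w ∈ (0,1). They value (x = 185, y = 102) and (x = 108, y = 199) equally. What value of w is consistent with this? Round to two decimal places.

w = 0.56

u(185,102) = u(108,199) means w·185 + (1−w)·102 = w·108 + (1−w)·199.
w·(185−108) = (1−w)·(199−102), i.e. w·77 = (1−w)·97.
Hence w = 97/(77+97) = 97/174 = 0.56.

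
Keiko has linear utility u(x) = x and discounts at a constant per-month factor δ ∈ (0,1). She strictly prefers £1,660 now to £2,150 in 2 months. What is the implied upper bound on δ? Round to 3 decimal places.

δ < 0.879

Under u(x) = x this choice says 1660 > δ^2·2150.
So δ^2 < 1660/2150 = 0.77209; taking the square root of both positive sides preserves the inequality.
δ < (1660/2150)^(1/2) ≈ 0.879.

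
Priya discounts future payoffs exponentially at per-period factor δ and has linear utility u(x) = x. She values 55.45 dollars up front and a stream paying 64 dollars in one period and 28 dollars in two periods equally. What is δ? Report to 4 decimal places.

δ ≈ 0.6700

Equating present values: 55.45 = 64δ + 28δ².
That is, 28δ² + 64δ − 55.45 = 0, a quadratic in δ.
The positive root is δ = [−64 + √(64² + 4·28·55.45)] / (2·28) = (−64 + 101.520)/56 ≈ 0.6700.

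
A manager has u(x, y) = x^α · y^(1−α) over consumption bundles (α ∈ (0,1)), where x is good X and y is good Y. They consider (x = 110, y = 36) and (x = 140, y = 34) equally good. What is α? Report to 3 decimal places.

The Cobb–Douglas utilities coincide, so 110^α·36^(1−α) = 140^α·34^(1−α).
Rearrange to (110/140)^α = (34/36)^(1−α) and take logs: α·-0.241162 = (1−α)·-0.057158.
So α/(1−α) = (-0.057158)/(-0.241162) = 0.237011, and α = 0.237011/1.237011 ≈ 0.192.

α ≈ 0.192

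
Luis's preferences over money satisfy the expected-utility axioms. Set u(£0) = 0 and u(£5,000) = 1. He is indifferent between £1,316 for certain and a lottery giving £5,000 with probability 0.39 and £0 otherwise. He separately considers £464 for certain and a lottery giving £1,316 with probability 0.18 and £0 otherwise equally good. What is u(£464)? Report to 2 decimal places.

From the first indifference, u(£1,316) = 0.39·u(£5,000) + 0.61·u(£0) = 0.39·1 + 0.61·0 = 0.39.
Then u(£464) = 0.18·u(£1,316) + 0.82·u(£0) = 0.18·0.39 + 0.82·0.00 = 0.0702.

0.07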